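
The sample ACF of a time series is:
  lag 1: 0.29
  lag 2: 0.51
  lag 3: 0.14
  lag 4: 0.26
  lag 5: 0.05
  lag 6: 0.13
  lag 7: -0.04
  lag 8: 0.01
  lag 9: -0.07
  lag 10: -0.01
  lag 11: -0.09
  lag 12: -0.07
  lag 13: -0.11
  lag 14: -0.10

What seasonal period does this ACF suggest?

The largest autocorrelation is r_2 = 0.51; the remaining lags stay at or below 0.29.
The dominant spike at lag 2 indicates a seasonal period of 2.

2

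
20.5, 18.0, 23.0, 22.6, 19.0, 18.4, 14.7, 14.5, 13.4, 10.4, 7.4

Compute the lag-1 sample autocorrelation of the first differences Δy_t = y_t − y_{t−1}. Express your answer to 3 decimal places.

-0.117

First differences Δy: -2.5, 5.0, -0.4, -3.6, -0.6, -3.7, -0.2, -1.1, -3.0, -3.0
Mean of differences = -1.3100
Numerator Σ(Δy_t−Δȳ)(Δy_{t+1}−Δȳ) = -7.0921
Denominator Σ(Δy_t−Δȳ)² = 60.5090
r_1(Δy) = -7.0921 / 60.5090 = -0.117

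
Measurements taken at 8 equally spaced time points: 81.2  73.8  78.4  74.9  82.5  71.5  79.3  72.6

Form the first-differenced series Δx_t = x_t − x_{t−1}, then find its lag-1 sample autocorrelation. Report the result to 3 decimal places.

First differences Δx: -7.4, 4.6, -3.5, 7.6, -11.0, 7.8, -6.7
Mean of differences = -1.2286
Numerator Σ(Δx_t−Δx̄)(Δx_{t+1}−Δx̄) = -293.1522
Denominator Σ(Δx_t−Δx̄)² = 362.0943
r_1(Δx) = -293.1522 / 362.0943 = -0.810

-0.810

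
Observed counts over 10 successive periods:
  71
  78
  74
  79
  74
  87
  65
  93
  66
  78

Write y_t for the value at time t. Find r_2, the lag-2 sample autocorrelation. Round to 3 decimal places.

Mean ȳ = (71 + 78 + 74 + 79 + 74 + 87 + 65 + 93 + 66 + 78)/10 = 76.5000
Numerator Σ_{t=1}^{8}(y_t−ȳ)(y_{t+2}−ȳ) = 397.5000
Denominator Σ(y_t−ȳ)² = 678.5000
r_2 = 397.5000 / 678.5000 = 0.586

0.586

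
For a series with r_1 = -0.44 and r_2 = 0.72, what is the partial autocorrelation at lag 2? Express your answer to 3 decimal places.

φ_{22} = (r_2 − r_1²) / (1 − r_1²)
r_1² = (-0.44)² = 0.1936
Numerator = 0.72 − 0.1936 = 0.5264; denominator = 1 − 0.1936 = 0.8064
φ_{22} = 0.5264 / 0.8064 = 0.653

0.653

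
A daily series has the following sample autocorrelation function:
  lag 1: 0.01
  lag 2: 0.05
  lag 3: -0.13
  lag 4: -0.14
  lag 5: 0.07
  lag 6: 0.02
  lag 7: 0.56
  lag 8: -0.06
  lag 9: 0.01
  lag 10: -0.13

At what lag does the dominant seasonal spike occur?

7

The largest autocorrelation is r_7 = 0.56; the remaining lags stay at or below 0.07.
The dominant spike at lag 7 indicates a seasonal period of 7.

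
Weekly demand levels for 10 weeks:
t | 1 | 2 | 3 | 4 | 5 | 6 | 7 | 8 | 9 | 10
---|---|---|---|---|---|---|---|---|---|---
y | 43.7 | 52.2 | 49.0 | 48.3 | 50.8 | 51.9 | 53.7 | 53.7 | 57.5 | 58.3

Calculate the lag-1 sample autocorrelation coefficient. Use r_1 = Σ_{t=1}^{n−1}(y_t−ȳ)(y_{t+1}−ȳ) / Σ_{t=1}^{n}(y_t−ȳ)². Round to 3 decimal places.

0.357

Mean ȳ = (43.7 + 52.2 + 49.0 + 48.3 + 50.8 + 51.9 + 53.7 + 53.7 + 57.5 + 58.3)/10 = 51.9100
Numerator Σ_{t=1}^{9}(y_t−ȳ)(y_{t+1}−ȳ) = 60.2109
Denominator Σ(y_t−ȳ)² = 168.7090
r_1 = 60.2109 / 168.7090 = 0.357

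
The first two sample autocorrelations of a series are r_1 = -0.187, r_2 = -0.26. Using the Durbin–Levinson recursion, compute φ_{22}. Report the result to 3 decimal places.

φ_{22} = (r_2 − r_1²) / (1 − r_1²)
r_1² = (-0.187)² = 0.034969
Numerator = -0.26 − 0.0350 = -0.2950; denominator = 1 − 0.0350 = 0.9650
φ_{22} = -0.2950 / 0.9650 = -0.306

-0.306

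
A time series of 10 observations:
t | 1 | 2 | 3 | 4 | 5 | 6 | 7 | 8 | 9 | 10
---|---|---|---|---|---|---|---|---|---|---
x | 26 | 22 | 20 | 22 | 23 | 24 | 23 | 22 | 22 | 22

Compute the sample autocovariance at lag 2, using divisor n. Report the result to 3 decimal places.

Mean x̄ = (26 + 22 + 20 + 22 + 23 + 24 + 23 + 22 + 22 + 22)/10 = 22.6000
Σ_{t=1}^{8}(x_t−x̄)(x_{t+2}−x̄) = -10.9200
γ_2 = -10.9200 / 10 = -1.092

-1.092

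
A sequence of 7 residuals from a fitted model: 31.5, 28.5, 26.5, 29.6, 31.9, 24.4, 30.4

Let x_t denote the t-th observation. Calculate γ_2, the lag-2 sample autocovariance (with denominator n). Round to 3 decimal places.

-1.782

Mean x̄ = (31.5 + 28.5 + 26.5 + 29.6 + 31.9 + 24.4 + 30.4)/7 = 28.9714
Σ_{t=1}^{5}(x_t−x̄)(x_{t+2}−x̄) = -12.4731
γ_2 = -12.4731 / 7 = -1.782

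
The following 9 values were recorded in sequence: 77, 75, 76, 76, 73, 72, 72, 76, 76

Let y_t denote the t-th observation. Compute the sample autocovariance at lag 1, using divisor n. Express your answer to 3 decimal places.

1.204

Mean ȳ = (77 + 75 + 76 + 76 + 73 + 72 + 72 + 76 + 76)/9 = 74.7778
Σ_{t=1}^{8}(y_t−ȳ)(y_{t+1}−ȳ) = 10.8395
γ_1 = 10.8395 / 9 = 1.204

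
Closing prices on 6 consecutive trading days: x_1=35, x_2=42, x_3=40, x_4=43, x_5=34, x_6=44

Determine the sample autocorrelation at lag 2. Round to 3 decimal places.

0.210

Mean x̄ = (35 + 42 + 40 + 43 + 34 + 44)/6 = 39.6667
Deviations from mean: -4.6667, 2.3333, 0.3333, 3.3333, -5.6667, 4.3333
Σ(x_t−x̄)(x_{t+2}−x̄) = (-1.5556) + (7.7778) + (-1.8889) + (14.4444) = 18.7778
Denominator Σ(x_t−x̄)² = 89.3333
r_2 = 18.7778 / 89.3333 = 0.210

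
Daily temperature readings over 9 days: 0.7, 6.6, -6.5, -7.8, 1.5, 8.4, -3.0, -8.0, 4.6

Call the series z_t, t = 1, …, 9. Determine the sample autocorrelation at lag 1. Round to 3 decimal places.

-0.090

Mean z̄ = (0.7 + 6.6 − 6.5 − 7.8 + 1.5 + 8.4 − 3.0 − 8.0 + 4.6)/9 = -0.3889
Numerator Σ_{t=1}^{8}(z_t−z̄)(z_{t+1}−z̄) = -28.2535
Denominator Σ(z_t−z̄)² = 312.7489
r_1 = -28.2535 / 312.7489 = -0.090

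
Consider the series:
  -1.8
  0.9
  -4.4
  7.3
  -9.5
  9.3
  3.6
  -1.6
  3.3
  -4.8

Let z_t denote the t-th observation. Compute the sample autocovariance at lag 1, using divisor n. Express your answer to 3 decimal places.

-19.090

Mean z̄ = (-1.8 + 0.9 − 4.4 + 7.3 − 9.5 + 9.3 + 3.6 − 1.6 + 3.3 − 4.8)/10 = 0.2300
Σ_{t=1}^{9}(z_t−z̄)(z_{t+1}−z̄) = -190.8999
γ_1 = -190.8999 / 10 = -19.090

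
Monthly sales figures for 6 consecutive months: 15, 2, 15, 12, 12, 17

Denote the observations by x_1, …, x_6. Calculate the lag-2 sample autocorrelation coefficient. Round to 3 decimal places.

0.059

Mean x̄ = (15 + 2 + 15 + 12 + 12 + 17)/6 = 12.1667
Deviations from mean: 2.8333, -10.1667, 2.8333, -0.1667, -0.1667, 4.8333
Σ(x_t−x̄)(x_{t+2}−x̄) = (8.0278) + (1.6944) + (-0.4722) + (-0.8056) = 8.4444
Denominator Σ(x_t−x̄)² = 142.8333
r_2 = 8.4444 / 142.8333 = 0.059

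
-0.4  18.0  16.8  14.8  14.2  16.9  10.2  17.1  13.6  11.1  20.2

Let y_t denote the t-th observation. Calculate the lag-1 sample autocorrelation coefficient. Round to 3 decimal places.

Mean ȳ = (-0.4 + 18.0 + 16.8 + 14.8 + 14.2 + 16.9 + 10.2 + 17.1 + 13.6 + 11.1 + 20.2)/11 = 13.8636
Numerator Σ_{t=1}^{10}(y_t−ȳ)(y_{t+1}−ȳ) = -83.3850
Denominator Σ(y_t−ȳ)² = 311.1455
r_1 = -83.3850 / 311.1455 = -0.268

-0.268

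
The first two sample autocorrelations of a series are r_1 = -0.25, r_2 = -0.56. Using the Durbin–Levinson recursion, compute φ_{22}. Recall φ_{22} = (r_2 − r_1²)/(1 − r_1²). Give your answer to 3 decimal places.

φ_{22} = (r_2 − r_1²) / (1 − r_1²)
r_1² = (-0.25)² = 0.0625
Numerator = -0.56 − 0.0625 = -0.6225; denominator = 1 − 0.0625 = 0.9375
φ_{22} = -0.6225 / 0.9375 = -0.664

-0.664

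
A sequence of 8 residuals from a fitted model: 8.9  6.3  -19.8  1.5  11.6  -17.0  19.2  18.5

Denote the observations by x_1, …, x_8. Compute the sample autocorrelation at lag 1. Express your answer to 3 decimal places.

Mean x̄ = (8.9 + 6.3 − 19.8 + 1.5 + 11.6 − 17.0 + 19.2 + 18.5)/8 = 3.6500
Deviations from mean: 5.2500, 2.6500, -23.4500, -2.1500, 7.9500, -20.6500, 15.5500, 14.8500
Σ(x_t−x̄)(x_{t+1}−x̄) = (13.9125) + (-62.1425) + (50.4175) + (-17.0925) + (-164.1675) + (-321.1075) + (230.9175) = -269.2625
Denominator Σ(x_t−x̄)² = 1541.0600
r_1 = -269.2625 / 1541.0600 = -0.175

-0.175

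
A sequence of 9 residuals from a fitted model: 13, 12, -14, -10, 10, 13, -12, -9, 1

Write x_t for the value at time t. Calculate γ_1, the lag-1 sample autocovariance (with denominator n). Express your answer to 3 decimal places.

11.694

Mean x̄ = (13 + 12 − 14 − 10 + 10 + 13 − 12 − 9 + 1)/9 = 0.4444
Σ_{t=1}^{8}(x_t−x̄)(x_{t+1}−x̄) = 105.2469
γ_1 = 105.2469 / 9 = 11.694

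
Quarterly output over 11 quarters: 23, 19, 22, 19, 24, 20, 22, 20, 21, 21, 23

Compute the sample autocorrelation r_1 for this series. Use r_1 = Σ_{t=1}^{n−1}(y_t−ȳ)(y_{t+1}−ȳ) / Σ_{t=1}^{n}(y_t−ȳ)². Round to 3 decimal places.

-0.667

Mean ȳ = (23 + 19 + 22 + 19 + 24 + 20 + 22 + 20 + 21 + 21 + 23)/11 = 21.2727
Numerator Σ_{t=1}^{10}(y_t−ȳ)(y_{t+1}−ȳ) = -18.8017
Denominator Σ(y_t−ȳ)² = 28.1818
r_1 = -18.8017 / 28.1818 = -0.667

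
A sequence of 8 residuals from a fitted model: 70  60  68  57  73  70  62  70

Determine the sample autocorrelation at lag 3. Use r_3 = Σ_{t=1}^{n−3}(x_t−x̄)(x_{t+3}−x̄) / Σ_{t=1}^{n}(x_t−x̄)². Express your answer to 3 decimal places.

-0.024

Mean x̄ = (70 + 60 + 68 + 57 + 73 + 70 + 62 + 70)/8 = 66.2500
Σ(x_t−x̄)(x_{t+3}−x̄) = (-34.6875) + (-42.1875) + (6.5625) + (39.3125) + (25.3125) = -5.6875
Denominator Σ(x_t−x̄)² = 233.5000
r_3 = -5.6875 / 233.5000 = -0.024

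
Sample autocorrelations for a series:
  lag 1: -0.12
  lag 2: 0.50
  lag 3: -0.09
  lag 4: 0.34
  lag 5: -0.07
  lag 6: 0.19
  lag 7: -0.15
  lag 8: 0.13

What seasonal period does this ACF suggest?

The largest autocorrelation is r_2 = 0.50, with weaker echoes at lags 4 (0.34) and 6 (0.19); the remaining lags stay at or below 0.13.
The dominant spike at lag 2 indicates a seasonal period of 2.

2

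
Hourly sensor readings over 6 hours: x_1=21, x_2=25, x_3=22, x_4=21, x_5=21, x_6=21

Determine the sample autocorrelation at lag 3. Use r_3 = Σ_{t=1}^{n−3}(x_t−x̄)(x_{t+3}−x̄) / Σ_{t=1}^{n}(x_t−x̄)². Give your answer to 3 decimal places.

Mean x̄ = (21 + 25 + 22 + 21 + 21 + 21)/6 = 21.8333
Numerator Σ_{t=1}^{3}(x_t−x̄)(x_{t+3}−x̄) = -2.0833
Denominator Σ(x_t−x̄)² = 12.8333
r_3 = -2.0833 / 12.8333 = -0.162

-0.162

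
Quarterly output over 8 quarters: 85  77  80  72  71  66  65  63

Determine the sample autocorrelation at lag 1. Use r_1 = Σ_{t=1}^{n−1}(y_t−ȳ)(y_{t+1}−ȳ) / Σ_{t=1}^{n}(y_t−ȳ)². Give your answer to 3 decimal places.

0.510

Mean ȳ = (85 + 77 + 80 + 72 + 71 + 66 + 65 + 63)/8 = 72.3750
Deviations from mean: 12.6250, 4.6250, 7.6250, -0.3750, -1.3750, -6.3750, -7.3750, -9.3750
Σ(y_t−ȳ)(y_{t+1}−ȳ) = (58.3906) + (35.2656) + (-2.8594) + (0.5156) + (8.7656) + (47.0156) + (69.1406) = 216.2344
Denominator Σ(y_t−ȳ)² = 423.8750
r_1 = 216.2344 / 423.8750 = 0.510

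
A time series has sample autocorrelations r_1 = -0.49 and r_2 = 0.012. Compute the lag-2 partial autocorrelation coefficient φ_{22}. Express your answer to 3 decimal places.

-0.300

φ_{22} = (r_2 − r_1²) / (1 − r_1²)
r_1² = (-0.49)² = 0.2401
Numerator = 0.012 − 0.2401 = -0.2281; denominator = 1 − 0.2401 = 0.7599
φ_{22} = -0.2281 / 0.7599 = -0.300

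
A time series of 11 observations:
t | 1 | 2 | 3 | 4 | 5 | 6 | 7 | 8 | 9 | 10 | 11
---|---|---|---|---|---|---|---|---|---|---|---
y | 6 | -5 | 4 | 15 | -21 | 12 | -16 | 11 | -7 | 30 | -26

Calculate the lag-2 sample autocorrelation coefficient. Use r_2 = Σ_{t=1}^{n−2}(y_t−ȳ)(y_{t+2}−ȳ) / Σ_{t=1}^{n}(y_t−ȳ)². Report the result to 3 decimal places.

0.394

Mean ȳ = (6 − 5 + 4 + 15 − 21 + 12 − 16 + 11 − 7 + 30 − 26)/11 = 0.2727
Numerator Σ_{t=1}^{9}(y_t−ȳ)(y_{t+2}−ȳ) = 1137.3967
Denominator Σ(y_t−ȳ)² = 2888.1818
r_2 = 1137.3967 / 2888.1818 = 0.394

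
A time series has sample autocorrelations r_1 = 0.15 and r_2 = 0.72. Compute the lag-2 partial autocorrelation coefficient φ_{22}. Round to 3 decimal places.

φ_{22} = (r_2 − r_1²) / (1 − r_1²)
r_1² = (0.15)² = 0.0225
Numerator = 0.72 − 0.0225 = 0.6975; denominator = 1 − 0.0225 = 0.9775
φ_{22} = 0.6975 / 0.9775 = 0.714

0.714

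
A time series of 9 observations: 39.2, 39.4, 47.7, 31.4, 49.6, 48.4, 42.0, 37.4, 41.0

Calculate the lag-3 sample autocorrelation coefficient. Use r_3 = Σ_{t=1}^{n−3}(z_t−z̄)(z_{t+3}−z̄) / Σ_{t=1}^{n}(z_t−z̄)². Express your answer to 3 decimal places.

Mean z̄ = (39.2 + 39.4 + 47.7 + 31.4 + 49.6 + 48.4 + 42.0 + 37.4 + 41.0)/9 = 41.7889
Σ(z_t−z̄)(z_{t+3}−z̄) = (26.8957) + (-18.6599) + (39.0790) + (-2.1932) + (-34.2821) + (-5.2154) = 5.6241
Denominator Σ(z_t−z̄)² = 279.9289
r_3 = 5.6241 / 279.9289 = 0.020

0.020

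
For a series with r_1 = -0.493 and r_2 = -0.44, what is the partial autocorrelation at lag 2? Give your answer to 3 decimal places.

φ_{22} = (r_2 − r_1²) / (1 − r_1²)
r_1² = (-0.493)² = 0.243049
Numerator = -0.44 − 0.2430 = -0.6830; denominator = 1 − 0.2430 = 0.7570
φ_{22} = -0.6830 / 0.7570 = -0.902

-0.902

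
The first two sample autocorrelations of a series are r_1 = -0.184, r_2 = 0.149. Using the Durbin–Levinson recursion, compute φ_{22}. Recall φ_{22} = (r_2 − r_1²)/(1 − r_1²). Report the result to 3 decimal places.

0.119

φ_{22} = (r_2 − r_1²) / (1 − r_1²)
r_1² = (-0.184)² = 0.033856
Numerator = 0.149 − 0.0339 = 0.1151; denominator = 1 − 0.0339 = 0.9661
φ_{22} = 0.1151 / 0.9661 = 0.119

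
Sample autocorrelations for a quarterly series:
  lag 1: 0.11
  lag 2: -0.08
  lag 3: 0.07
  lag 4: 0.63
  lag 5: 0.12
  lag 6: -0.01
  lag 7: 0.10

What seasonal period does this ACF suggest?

4

The largest autocorrelation is r_4 = 0.63; the remaining lags stay at or below 0.12.
The dominant spike at lag 4 indicates a seasonal period of 4.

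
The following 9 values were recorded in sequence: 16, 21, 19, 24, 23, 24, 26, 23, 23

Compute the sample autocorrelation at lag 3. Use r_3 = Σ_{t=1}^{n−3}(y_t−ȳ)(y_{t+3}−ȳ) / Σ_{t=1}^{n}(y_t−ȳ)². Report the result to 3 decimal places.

-0.118

Mean ȳ = (16 + 21 + 19 + 24 + 23 + 24 + 26 + 23 + 23)/9 = 22.1111
Numerator Σ_{t=1}^{6}(y_t−ȳ)(y_{t+3}−ȳ) = -8.5926
Denominator Σ(y_t−ȳ)² = 72.8889
r_3 = -8.5926 / 72.8889 = -0.118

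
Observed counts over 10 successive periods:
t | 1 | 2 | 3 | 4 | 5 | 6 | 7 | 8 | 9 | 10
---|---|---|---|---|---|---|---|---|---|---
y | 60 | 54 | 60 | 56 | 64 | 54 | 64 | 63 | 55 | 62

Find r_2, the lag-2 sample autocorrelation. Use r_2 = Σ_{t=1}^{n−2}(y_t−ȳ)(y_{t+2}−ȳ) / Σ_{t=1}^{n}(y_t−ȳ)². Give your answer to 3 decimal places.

Mean ȳ = (60 + 54 + 60 + 56 + 64 + 54 + 64 + 63 + 55 + 62)/10 = 59.2000
Numerator Σ_{t=1}^{8}(y_t−ȳ)(y_{t+2}−ȳ) = 31.5200
Denominator Σ(y_t−ȳ)² = 151.6000
r_2 = 31.5200 / 151.6000 = 0.208

0.208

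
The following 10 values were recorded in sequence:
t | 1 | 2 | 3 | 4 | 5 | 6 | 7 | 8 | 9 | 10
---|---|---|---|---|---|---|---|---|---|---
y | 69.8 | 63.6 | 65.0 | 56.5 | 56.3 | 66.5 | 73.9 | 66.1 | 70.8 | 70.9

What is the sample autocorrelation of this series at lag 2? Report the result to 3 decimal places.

Mean ȳ = (69.8 + 63.6 + 65.0 + 56.5 + 56.3 + 66.5 + 73.9 + 66.1 + 70.8 + 70.9)/10 = 65.9400
Numerator Σ_{t=1}^{8}(y_t−ȳ)(y_{t+2}−ȳ) = -14.9292
Denominator Σ(y_t−ȳ)² = 315.2240
r_2 = -14.9292 / 315.2240 = -0.047

-0.047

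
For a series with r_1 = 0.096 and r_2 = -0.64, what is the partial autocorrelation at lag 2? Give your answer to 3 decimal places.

-0.655

φ_{22} = (r_2 − r_1²) / (1 − r_1²)
r_1² = (0.096)² = 0.009216
Numerator = -0.64 − 0.0092 = -0.6492; denominator = 1 − 0.0092 = 0.9908
φ_{22} = -0.6492 / 0.9908 = -0.655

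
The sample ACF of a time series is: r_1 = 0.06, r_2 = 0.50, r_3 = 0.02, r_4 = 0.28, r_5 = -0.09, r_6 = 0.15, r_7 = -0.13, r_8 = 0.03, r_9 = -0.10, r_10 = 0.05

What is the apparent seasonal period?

The largest autocorrelation is r_2 = 0.50, with weaker echoes at lags 4 (0.28) and 6 (0.15); the remaining lags stay at or below 0.06.
The dominant spike at lag 2 indicates a seasonal period of 2.

2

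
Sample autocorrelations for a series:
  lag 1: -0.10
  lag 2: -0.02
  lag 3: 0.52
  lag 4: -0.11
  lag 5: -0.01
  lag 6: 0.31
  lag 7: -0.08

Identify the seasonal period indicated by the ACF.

3

The largest autocorrelation is r_3 = 0.52, with a weaker echo at lag 6 (0.31); the remaining lags stay at or below -0.01.
The dominant spike at lag 3 indicates a seasonal period of 3.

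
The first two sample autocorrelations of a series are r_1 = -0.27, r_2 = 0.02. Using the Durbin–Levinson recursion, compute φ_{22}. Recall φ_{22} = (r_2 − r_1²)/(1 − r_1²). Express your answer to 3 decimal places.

φ_{22} = (r_2 − r_1²) / (1 − r_1²)
r_1² = (-0.27)² = 0.0729
Numerator = 0.02 − 0.0729 = -0.0529; denominator = 1 − 0.0729 = 0.9271
φ_{22} = -0.0529 / 0.9271 = -0.057

-0.057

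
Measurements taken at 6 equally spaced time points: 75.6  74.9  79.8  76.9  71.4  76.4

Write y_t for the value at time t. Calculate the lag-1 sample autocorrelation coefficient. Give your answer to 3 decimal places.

Mean ȳ = (75.6 + 74.9 + 79.8 + 76.9 + 71.4 + 76.4)/6 = 75.8333
Σ(y_t−ȳ)(y_{t+1}−ȳ) = (0.2178) + (-3.7022) + (4.2311) + (-4.7289) + (-2.5122) = -6.4944
Denominator Σ(y_t−ȳ)² = 37.7733
r_1 = -6.4944 / 37.7733 = -0.172

-0.172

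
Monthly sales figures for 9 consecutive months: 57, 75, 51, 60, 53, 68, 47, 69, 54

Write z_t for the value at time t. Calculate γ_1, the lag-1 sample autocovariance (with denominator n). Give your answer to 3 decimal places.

-56.605

Mean z̄ = (57 + 75 + 51 + 60 + 53 + 68 + 47 + 69 + 54)/9 = 59.3333
Σ_{t=1}^{8}(z_t−z̄)(z_{t+1}−z̄) = -509.4444
γ_1 = -509.4444 / 9 = -56.605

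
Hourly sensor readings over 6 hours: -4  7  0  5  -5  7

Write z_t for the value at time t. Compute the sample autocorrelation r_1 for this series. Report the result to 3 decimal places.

-0.695

Mean z̄ = (-4 + 7 + 0 + 5 − 5 + 7)/6 = 1.6667
Deviations from mean: -5.6667, 5.3333, -1.6667, 3.3333, -6.6667, 5.3333
Numerator Σ_{t=1}^{5}(z_t−z̄)(z_{t+1}−z̄) = -102.4444
Denominator Σ(z_t−z̄)² = 147.3333
r_1 = -102.4444 / 147.3333 = -0.695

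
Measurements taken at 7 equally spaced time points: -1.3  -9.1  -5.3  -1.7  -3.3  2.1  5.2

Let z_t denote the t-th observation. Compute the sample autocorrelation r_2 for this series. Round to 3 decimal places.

Mean z̄ = (-1.3 − 9.1 − 5.3 − 1.7 − 3.3 + 2.1 + 5.2)/7 = -1.9143
Deviations from mean: 0.6143, -7.1857, -3.3857, 0.2143, -1.3857, 4.0143, 7.1143
Σ(z_t−z̄)(z_{t+2}−z̄) = (-2.0798) + (-1.5398) + (4.6916) + (0.8602) + (-9.8584) = -7.9261
Denominator Σ(z_t−z̄)² = 132.1686
r_2 = -7.9261 / 132.1686 = -0.060

-0.060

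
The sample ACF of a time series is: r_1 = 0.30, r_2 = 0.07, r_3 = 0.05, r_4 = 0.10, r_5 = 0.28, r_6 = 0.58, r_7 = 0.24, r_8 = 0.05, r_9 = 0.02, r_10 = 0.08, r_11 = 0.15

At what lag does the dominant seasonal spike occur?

6

The largest autocorrelation is r_6 = 0.58; the remaining lags stay at or below 0.30. The elevated value at lag 1 (0.30), dropping to 0.07 at lag 2, reflects decaying short-term dependence rather than seasonality.
The dominant spike at lag 6 indicates a seasonal period of 6.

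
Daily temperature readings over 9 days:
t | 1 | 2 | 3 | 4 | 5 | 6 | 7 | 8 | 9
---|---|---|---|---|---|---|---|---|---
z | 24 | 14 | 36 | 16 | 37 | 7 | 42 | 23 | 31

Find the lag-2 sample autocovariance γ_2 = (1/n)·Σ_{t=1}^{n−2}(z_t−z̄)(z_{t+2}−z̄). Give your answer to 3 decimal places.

79.573

Mean z̄ = (24 + 14 + 36 + 16 + 37 + 7 + 42 + 23 + 31)/9 = 25.5556
Σ_{t=1}^{7}(z_t−z̄)(z_{t+2}−z̄) = 716.1605
γ_2 = 716.1605 / 9 = 79.573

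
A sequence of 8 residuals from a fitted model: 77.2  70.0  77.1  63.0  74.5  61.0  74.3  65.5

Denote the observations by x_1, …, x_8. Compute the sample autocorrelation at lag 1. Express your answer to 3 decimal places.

Mean x̄ = (77.2 + 70.0 + 77.1 + 63.0 + 74.5 + 61.0 + 74.3 + 65.5)/8 = 70.3250
Σ(x_t−x̄)(x_{t+1}−x̄) = (-2.2344) + (-2.2019) + (-49.6269) + (-30.5819) + (-38.9319) + (-37.0669) + (-19.1794) = -179.8231
Denominator Σ(x_t−x̄)² = 290.3950
r_1 = -179.8231 / 290.3950 = -0.619

-0.619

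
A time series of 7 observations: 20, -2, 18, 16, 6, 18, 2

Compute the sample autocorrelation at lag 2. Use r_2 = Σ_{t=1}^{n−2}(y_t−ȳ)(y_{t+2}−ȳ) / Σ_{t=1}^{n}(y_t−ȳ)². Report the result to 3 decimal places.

0.088

Mean ȳ = (20 − 2 + 18 + 16 + 6 + 18 + 2)/7 = 11.1429
Numerator Σ_{t=1}^{5}(y_t−ȳ)(y_{t+2}−ȳ) = 41.9592
Denominator Σ(y_t−ȳ)² = 478.8571
r_2 = 41.9592 / 478.8571 = 0.088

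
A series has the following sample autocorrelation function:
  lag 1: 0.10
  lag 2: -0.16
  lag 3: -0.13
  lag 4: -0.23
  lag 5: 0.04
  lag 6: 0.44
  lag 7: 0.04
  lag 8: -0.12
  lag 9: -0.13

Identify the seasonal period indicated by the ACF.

The largest autocorrelation is r_6 = 0.44; the remaining lags stay at or below 0.10.
The dominant spike at lag 6 indicates a seasonal period of 6.

6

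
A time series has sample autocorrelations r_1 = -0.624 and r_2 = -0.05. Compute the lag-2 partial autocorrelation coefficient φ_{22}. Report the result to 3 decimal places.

φ_{22} = (r_2 − r_1²) / (1 − r_1²)
r_1² = (-0.624)² = 0.389376
Numerator = -0.05 − 0.3894 = -0.4394; denominator = 1 − 0.3894 = 0.6106
φ_{22} = -0.4394 / 0.6106 = -0.720

-0.720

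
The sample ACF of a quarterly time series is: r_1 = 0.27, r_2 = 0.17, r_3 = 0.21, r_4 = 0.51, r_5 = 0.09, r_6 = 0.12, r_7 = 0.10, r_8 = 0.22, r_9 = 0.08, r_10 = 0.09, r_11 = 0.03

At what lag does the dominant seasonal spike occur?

The largest autocorrelation is r_4 = 0.51; the remaining lags stay at or below 0.27. The elevated value at lag 1 (0.27), dropping to 0.17 at lag 2, reflects decaying short-term dependence rather than seasonality.
The dominant spike at lag 4 indicates a seasonal period of 4.

4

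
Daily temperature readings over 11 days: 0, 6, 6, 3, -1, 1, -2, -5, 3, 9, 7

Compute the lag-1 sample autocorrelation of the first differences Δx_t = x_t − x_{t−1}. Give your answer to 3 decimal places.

First differences Δx: 6, 0, -3, -4, 2, -3, -3, 8, 6, -2
Mean of differences = 0.7000
Numerator Σ(Δx_t−Δx̄)(Δx_{t+1}−Δx̄) = 16.4100
Denominator Σ(Δx_t−Δx̄)² = 182.1000
r_1(Δx) = 16.4100 / 182.1000 = 0.090

0.090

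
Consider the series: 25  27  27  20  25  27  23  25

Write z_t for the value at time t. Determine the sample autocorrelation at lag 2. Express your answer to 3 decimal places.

Mean z̄ = (25 + 27 + 27 + 20 + 25 + 27 + 23 + 25)/8 = 24.8750
Deviations from mean: 0.1250, 2.1250, 2.1250, -4.8750, 0.1250, 2.1250, -1.8750, 0.1250
Numerator Σ_{t=1}^{6}(z_t−z̄)(z_{t+2}−z̄) = -20.1563
Denominator Σ(z_t−z̄)² = 40.8750
r_2 = -20.1563 / 40.8750 = -0.493

-0.493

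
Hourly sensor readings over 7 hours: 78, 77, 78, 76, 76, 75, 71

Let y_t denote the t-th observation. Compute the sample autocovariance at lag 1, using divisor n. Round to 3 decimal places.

1.324

Mean ȳ = (78 + 77 + 78 + 76 + 76 + 75 + 71)/7 = 75.8571
Deviations: 2.1429, 1.1429, 2.1429, 0.1429, 0.1429, -0.8571, -4.8571
Σ_{t=1}^{6}(y_t−ȳ)(y_{t+1}−ȳ) = 9.2653
γ_1 = 9.2653 / 7 = 1.324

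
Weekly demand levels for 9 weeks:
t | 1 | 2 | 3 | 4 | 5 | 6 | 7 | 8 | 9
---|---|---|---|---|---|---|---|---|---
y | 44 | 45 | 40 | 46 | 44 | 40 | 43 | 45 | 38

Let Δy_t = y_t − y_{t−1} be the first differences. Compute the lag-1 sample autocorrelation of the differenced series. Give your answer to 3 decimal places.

-0.427

First differences Δy: 1, -5, 6, -2, -4, 3, 2, -7
Mean of differences = -0.7500
Numerator Σ(Δy_t−Δȳ)(Δy_{t+1}−Δȳ) = -59.5625
Denominator Σ(Δy_t−Δȳ)² = 139.5000
r_1(Δy) = -59.5625 / 139.5000 = -0.427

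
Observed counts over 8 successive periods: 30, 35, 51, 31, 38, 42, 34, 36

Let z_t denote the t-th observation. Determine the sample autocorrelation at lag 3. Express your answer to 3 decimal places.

0.398

Mean z̄ = (30 + 35 + 51 + 31 + 38 + 42 + 34 + 36)/8 = 37.1250
Σ(z_t−z̄)(z_{t+3}−z̄) = (43.6406) + (-1.8594) + (67.6406) + (19.1406) + (-0.9844) = 127.5781
Denominator Σ(z_t−z̄)² = 320.8750
r_3 = 127.5781 / 320.8750 = 0.398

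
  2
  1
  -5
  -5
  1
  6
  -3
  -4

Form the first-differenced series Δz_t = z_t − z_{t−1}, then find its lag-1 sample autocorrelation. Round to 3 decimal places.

-0.024

First differences Δz: -1, -6, 0, 6, 5, -9, -1
Mean of differences = -0.8571
Numerator Σ(Δz_t−Δz̄)(Δz_{t+1}−Δz̄) = -4.1633
Denominator Σ(Δz_t−Δz̄)² = 174.8571
r_1(Δz) = -4.1633 / 174.8571 = -0.024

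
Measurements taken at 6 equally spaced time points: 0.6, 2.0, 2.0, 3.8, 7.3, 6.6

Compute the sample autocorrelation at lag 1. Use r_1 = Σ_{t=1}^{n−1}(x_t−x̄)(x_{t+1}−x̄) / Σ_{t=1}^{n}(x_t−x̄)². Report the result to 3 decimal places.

0.511

Mean x̄ = (0.6 + 2.0 + 2.0 + 3.8 + 7.3 + 6.6)/6 = 3.7167
Deviations from mean: -3.1167, -1.7167, -1.7167, 0.0833, 3.5833, 2.8833
Σ(x_t−x̄)(x_{t+1}−x̄) = (5.3503) + (2.9469) + (-0.1431) + (0.2986) + (10.3319) = 18.7847
Denominator Σ(x_t−x̄)² = 36.7683
r_1 = 18.7847 / 36.7683 = 0.511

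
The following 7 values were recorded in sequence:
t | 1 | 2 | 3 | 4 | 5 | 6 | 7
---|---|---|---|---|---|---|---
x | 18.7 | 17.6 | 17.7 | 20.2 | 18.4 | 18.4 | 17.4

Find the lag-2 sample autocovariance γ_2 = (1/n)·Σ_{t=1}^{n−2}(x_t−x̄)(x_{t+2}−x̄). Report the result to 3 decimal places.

Mean x̄ = (18.7 + 17.6 + 17.7 + 20.2 + 18.4 + 18.4 + 17.4)/7 = 18.3429
Deviations: 0.3571, -0.7429, -0.6429, 1.8571, 0.0571, 0.0571, -0.9429
Σ_{t=1}^{5}(x_t−x̄)(x_{t+2}−x̄) = -1.5937
γ_2 = -1.5937 / 7 = -0.228

-0.228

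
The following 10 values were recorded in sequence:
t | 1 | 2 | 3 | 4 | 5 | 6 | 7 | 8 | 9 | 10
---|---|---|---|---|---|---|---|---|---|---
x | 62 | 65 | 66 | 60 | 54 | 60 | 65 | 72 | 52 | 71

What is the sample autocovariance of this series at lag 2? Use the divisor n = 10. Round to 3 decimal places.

-2.248

Mean x̄ = (62 + 65 + 66 + 60 + 54 + 60 + 65 + 72 + 52 + 71)/10 = 62.7000
Σ_{t=1}^{8}(x_t−x̄)(x_{t+2}−x̄) = -22.4800
γ_2 = -22.4800 / 10 = -2.248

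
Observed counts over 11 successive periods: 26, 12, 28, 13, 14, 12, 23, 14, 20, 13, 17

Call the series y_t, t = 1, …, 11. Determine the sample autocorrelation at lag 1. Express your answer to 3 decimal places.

-0.535

Mean ȳ = (26 + 12 + 28 + 13 + 14 + 12 + 23 + 14 + 20 + 13 + 17)/11 = 17.4545
Numerator Σ_{t=1}^{10}(y_t−ȳ)(y_{t+1}−ȳ) = -184.3884
Denominator Σ(y_t−ȳ)² = 344.7273
r_1 = -184.3884 / 344.7273 = -0.535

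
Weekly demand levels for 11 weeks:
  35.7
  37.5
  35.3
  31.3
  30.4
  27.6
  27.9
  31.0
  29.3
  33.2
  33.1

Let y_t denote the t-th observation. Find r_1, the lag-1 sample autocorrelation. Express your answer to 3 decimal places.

Mean ȳ = (35.7 + 37.5 + 35.3 + 31.3 + 30.4 + 27.6 + 27.9 + 31.0 + 29.3 + 33.2 + 33.1)/11 = 32.0273
Numerator Σ_{t=1}^{10}(y_t−ȳ)(y_{t+1}−ȳ) = 67.3920
Denominator Σ(y_t−ȳ)² = 104.9818
r_1 = 67.3920 / 104.9818 = 0.642

0.642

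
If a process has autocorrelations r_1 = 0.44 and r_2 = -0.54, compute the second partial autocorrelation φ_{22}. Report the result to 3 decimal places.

-0.910

φ_{22} = (r_2 − r_1²) / (1 − r_1²)
r_1² = (0.44)² = 0.1936
Numerator = -0.54 − 0.1936 = -0.7336; denominator = 1 − 0.1936 = 0.8064
φ_{22} = -0.7336 / 0.8064 = -0.910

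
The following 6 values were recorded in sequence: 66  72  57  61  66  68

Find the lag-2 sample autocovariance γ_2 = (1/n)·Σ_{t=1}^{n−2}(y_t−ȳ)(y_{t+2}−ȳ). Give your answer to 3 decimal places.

Mean ȳ = (66 + 72 + 57 + 61 + 66 + 68)/6 = 65.0000
Σ_{t=1}^{4}(y_t−ȳ)(y_{t+2}−ȳ) = -56.0000
γ_2 = -56.0000 / 6 = -9.333

-9.333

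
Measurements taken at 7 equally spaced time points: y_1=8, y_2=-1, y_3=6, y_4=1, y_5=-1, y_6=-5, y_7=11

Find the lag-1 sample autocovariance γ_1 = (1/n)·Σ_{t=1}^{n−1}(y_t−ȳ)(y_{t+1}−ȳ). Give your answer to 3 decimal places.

-9.481

Mean ȳ = (8 − 1 + 6 + 1 − 1 − 5 + 11)/7 = 2.7143
Deviations: 5.2857, -3.7143, 3.2857, -1.7143, -3.7143, -7.7143, 8.2857
Σ_{t=1}^{6}(y_t−ȳ)(y_{t+1}−ȳ) = -66.3673
γ_1 = -66.3673 / 7 = -9.481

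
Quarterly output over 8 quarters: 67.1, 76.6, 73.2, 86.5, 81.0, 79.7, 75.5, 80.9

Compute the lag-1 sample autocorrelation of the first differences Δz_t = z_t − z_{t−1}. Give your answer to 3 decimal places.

First differences Δz: 9.5, -3.4, 13.3, -5.5, -1.3, -4.2, 5.4
Mean of differences = 1.9714
Numerator Σ(Δz_t−Δz̄)(Δz_{t+1}−Δz̄) = -162.4580
Denominator Σ(Δz_t−Δz̄)² = 330.2343
r_1(Δz) = -162.4580 / 330.2343 = -0.492

-0.492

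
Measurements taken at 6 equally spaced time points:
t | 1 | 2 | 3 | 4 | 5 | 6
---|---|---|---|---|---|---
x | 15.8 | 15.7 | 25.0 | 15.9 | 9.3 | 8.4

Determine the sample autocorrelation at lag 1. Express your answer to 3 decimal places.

Mean x̄ = (15.8 + 15.7 + 25.0 + 15.9 + 9.3 + 8.4)/6 = 15.0167
Deviations from mean: 0.7833, 0.6833, 9.9833, 0.8833, -5.7167, -6.6167
Σ(x_t−x̄)(x_{t+1}−x̄) = (0.5353) + (6.8219) + (8.8186) + (-5.0497) + (37.8253) = 48.9514
Denominator Σ(x_t−x̄)² = 177.9883
r_1 = 48.9514 / 177.9883 = 0.275

0.275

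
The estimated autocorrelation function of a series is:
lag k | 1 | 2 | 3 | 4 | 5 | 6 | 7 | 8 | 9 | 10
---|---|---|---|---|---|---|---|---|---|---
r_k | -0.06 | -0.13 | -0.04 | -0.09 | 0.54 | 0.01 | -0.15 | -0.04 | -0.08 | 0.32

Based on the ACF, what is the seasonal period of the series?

The largest autocorrelation is r_5 = 0.54, with a weaker echo at lag 10 (0.32); the remaining lags stay at or below 0.01.
The dominant spike at lag 5 indicates a seasonal period of 5.

5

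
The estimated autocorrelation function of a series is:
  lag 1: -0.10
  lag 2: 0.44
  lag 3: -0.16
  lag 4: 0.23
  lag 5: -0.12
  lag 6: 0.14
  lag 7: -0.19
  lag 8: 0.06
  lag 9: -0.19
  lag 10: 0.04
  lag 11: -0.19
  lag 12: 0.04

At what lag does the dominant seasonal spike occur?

2

The largest autocorrelation is r_2 = 0.44, with a weaker echo at lag 4 (0.23); the remaining lags stay at or below 0.14.
The dominant spike at lag 2 indicates a seasonal period of 2.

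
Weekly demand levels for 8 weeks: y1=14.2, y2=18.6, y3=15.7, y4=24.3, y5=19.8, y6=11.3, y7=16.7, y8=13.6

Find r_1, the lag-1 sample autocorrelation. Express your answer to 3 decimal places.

-0.068

Mean ȳ = (14.2 + 18.6 + 15.7 + 24.3 + 19.8 + 11.3 + 16.7 + 13.6)/8 = 16.7750
Deviations from mean: -2.5750, 1.8250, -1.0750, 7.5250, 3.0250, -5.4750, -0.0750, -3.1750
Σ(y_t−ȳ)(y_{t+1}−ȳ) = (-4.6994) + (-1.9619) + (-8.0894) + (22.7631) + (-16.5619) + (0.4106) + (0.2381) = -7.9006
Denominator Σ(y_t−ȳ)² = 116.9550
r_1 = -7.9006 / 116.9550 = -0.068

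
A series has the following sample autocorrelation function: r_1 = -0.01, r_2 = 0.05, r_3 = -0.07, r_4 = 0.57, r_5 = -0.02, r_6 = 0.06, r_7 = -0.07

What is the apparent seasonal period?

4

The largest autocorrelation is r_4 = 0.57; the remaining lags stay at or below 0.06.
The dominant spike at lag 4 indicates a seasonal period of 4.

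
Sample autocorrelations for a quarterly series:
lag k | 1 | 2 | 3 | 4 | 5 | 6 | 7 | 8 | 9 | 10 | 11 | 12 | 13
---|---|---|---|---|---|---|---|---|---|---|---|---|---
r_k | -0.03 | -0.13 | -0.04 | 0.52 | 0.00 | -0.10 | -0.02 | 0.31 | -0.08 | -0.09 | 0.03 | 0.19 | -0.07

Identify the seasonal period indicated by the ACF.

4

The largest autocorrelation is r_4 = 0.52, with weaker echoes at lags 8 (0.31) and 12 (0.19); the remaining lags stay at or below 0.03.
The dominant spike at lag 4 indicates a seasonal period of 4.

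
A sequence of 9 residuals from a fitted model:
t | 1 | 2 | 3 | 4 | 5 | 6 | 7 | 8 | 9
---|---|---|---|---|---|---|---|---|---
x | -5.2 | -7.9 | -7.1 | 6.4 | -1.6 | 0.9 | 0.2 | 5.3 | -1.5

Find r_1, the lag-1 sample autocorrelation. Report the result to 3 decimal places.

0.136

Mean x̄ = (-5.2 − 7.9 − 7.1 + 6.4 − 1.6 + 0.9 + 0.2 + 5.3 − 1.5)/9 = -1.1667
Numerator Σ_{t=1}^{8}(x_t−x̄)(x_{t+1}−x̄) = 27.5456
Denominator Σ(x_t−x̄)² = 202.3200
r_1 = 27.5456 / 202.3200 = 0.136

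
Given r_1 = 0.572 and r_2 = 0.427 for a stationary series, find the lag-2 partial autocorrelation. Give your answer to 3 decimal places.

0.148

φ_{22} = (r_2 − r_1²) / (1 − r_1²)
r_1² = (0.572)² = 0.327184
Numerator = 0.427 − 0.3272 = 0.0998; denominator = 1 − 0.3272 = 0.6728
φ_{22} = 0.0998 / 0.6728 = 0.148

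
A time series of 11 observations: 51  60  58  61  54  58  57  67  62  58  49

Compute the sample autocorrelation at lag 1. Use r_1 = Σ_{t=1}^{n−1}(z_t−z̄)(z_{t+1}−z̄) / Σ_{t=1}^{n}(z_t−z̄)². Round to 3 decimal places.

Mean z̄ = (51 + 60 + 58 + 61 + 54 + 58 + 57 + 67 + 62 + 58 + 49)/11 = 57.7273
Numerator Σ_{t=1}^{10}(z_t−z̄)(z_{t+1}−z̄) = 4.4711
Denominator Σ(z_t−z̄)² = 256.1818
r_1 = 4.4711 / 256.1818 = 0.017

0.017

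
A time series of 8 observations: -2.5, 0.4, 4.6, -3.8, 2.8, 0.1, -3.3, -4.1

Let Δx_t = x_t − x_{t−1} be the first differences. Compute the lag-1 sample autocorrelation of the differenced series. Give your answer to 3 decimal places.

-0.536

First differences Δx: 2.9, 4.2, -8.4, 6.6, -2.7, -3.4, -0.8
Mean of differences = -0.2286
Numerator Σ(Δx_t−Δx̄)(Δx_{t+1}−Δx̄) = -85.3580
Denominator Σ(Δx_t−Δx̄)² = 159.2943
r_1(Δx) = -85.3580 / 159.2943 = -0.536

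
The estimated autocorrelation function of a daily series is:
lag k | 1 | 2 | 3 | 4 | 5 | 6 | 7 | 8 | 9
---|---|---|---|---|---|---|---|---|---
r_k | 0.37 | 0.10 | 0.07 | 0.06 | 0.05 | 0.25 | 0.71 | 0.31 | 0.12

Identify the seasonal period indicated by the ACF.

7

The largest autocorrelation is r_7 = 0.71; the remaining lags stay at or below 0.37. The elevated value at lag 1 (0.37), dropping to 0.10 at lag 2, reflects decaying short-term dependence rather than seasonality.
The dominant spike at lag 7 indicates a seasonal period of 7.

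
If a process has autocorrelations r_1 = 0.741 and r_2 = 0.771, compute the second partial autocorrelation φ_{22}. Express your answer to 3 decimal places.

0.492

φ_{22} = (r_2 − r_1²) / (1 − r_1²)
r_1² = (0.741)² = 0.549081
Numerator = 0.771 − 0.5491 = 0.2219; denominator = 1 − 0.5491 = 0.4509
φ_{22} = 0.2219 / 0.4509 = 0.492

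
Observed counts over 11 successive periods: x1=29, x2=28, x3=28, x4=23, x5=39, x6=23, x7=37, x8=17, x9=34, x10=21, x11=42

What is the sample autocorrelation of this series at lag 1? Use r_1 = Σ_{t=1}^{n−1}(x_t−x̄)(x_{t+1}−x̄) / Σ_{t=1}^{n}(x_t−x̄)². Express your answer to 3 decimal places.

Mean x̄ = (29 + 28 + 28 + 23 + 39 + 23 + 37 + 17 + 34 + 21 + 42)/11 = 29.1818
Numerator Σ_{t=1}^{10}(x_t−x̄)(x_{t+1}−x̄) = -459.0331
Denominator Σ(x_t−x̄)² = 639.6364
r_1 = -459.0331 / 639.6364 = -0.718

-0.718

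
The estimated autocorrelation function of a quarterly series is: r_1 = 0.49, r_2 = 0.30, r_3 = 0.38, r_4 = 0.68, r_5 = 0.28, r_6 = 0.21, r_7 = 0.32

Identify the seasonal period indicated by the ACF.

4

The largest autocorrelation is r_4 = 0.68; the remaining lags stay at or below 0.49. The elevated value at lag 1 (0.49), dropping to 0.30 at lag 2, reflects decaying short-term dependence rather than seasonality.
The dominant spike at lag 4 indicates a seasonal period of 4.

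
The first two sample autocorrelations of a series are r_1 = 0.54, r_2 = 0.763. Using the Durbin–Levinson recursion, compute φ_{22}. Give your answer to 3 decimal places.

0.665

φ_{22} = (r_2 − r_1²) / (1 − r_1²)
r_1² = (0.54)² = 0.2916
Numerator = 0.763 − 0.2916 = 0.4714; denominator = 1 − 0.2916 = 0.7084
φ_{22} = 0.4714 / 0.7084 = 0.665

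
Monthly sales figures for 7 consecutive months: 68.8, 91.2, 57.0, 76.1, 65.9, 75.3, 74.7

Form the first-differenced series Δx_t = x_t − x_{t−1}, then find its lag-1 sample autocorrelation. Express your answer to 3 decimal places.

First differences Δx: 22.4, -34.2, 19.1, -10.2, 9.4, -0.6
Mean of differences = 0.9833
Numerator Σ(Δx_t−Δx̄)(Δx_{t+1}−Δx̄) = -1700.9719
Denominator Σ(Δx_t−Δx̄)² = 2223.1683
r_1(Δx) = -1700.9719 / 2223.1683 = -0.765

-0.765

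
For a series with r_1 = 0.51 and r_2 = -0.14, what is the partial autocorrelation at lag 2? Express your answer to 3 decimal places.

-0.541

φ_{22} = (r_2 − r_1²) / (1 − r_1²)
r_1² = (0.51)² = 0.2601
Numerator = -0.14 − 0.2601 = -0.4001; denominator = 1 − 0.2601 = 0.7399
φ_{22} = -0.4001 / 0.7399 = -0.541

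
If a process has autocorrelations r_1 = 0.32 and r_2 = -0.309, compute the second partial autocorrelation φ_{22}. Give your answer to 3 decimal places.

φ_{22} = (r_2 − r_1²) / (1 − r_1²)
r_1² = (0.32)² = 0.1024
Numerator = -0.309 − 0.1024 = -0.4114; denominator = 1 − 0.1024 = 0.8976
φ_{22} = -0.4114 / 0.8976 = -0.458

-0.458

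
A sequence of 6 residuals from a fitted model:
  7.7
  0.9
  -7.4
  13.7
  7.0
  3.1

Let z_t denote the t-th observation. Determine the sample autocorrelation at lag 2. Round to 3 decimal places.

-0.447

Mean z̄ = (7.7 + 0.9 − 7.4 + 13.7 + 7.0 + 3.1)/6 = 4.1667
Deviations from mean: 3.5333, -3.2667, -11.5667, 9.5333, 2.8333, -1.0667
Numerator Σ_{t=1}^{4}(z_t−z̄)(z_{t+2}−z̄) = -114.9522
Denominator Σ(z_t−z̄)² = 256.9933
r_2 = -114.9522 / 256.9933 = -0.447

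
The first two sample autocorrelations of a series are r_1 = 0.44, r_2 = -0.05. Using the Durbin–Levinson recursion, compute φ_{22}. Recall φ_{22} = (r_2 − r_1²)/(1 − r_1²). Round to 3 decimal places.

-0.302

φ_{22} = (r_2 − r_1²) / (1 − r_1²)
r_1² = (0.44)² = 0.1936
Numerator = -0.05 − 0.1936 = -0.2436; denominator = 1 − 0.1936 = 0.8064
φ_{22} = -0.2436 / 0.8064 = -0.302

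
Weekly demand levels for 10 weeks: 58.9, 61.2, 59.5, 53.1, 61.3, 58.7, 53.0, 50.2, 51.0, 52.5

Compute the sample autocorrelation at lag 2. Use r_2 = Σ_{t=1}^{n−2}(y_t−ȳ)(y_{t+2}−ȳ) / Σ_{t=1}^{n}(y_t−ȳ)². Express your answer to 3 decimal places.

0.056

Mean ȳ = (58.9 + 61.2 + 59.5 + 53.1 + 61.3 + 58.7 + 53.0 + 50.2 + 51.0 + 52.5)/10 = 55.9400
Numerator Σ_{t=1}^{8}(y_t−ȳ)(y_{t+2}−ȳ) = 9.5108
Denominator Σ(y_t−ȳ)² = 171.3440
r_2 = 9.5108 / 171.3440 = 0.056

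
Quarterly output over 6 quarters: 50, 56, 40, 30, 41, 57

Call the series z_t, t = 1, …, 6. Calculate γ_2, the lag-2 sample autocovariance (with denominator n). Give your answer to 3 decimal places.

-56.259

Mean z̄ = (50 + 56 + 40 + 30 + 41 + 57)/6 = 45.6667
Deviations: 4.3333, 10.3333, -5.6667, -15.6667, -4.6667, 11.3333
Σ_{t=1}^{4}(z_t−z̄)(z_{t+2}−z̄) = -337.5556
γ_2 = -337.5556 / 6 = -56.259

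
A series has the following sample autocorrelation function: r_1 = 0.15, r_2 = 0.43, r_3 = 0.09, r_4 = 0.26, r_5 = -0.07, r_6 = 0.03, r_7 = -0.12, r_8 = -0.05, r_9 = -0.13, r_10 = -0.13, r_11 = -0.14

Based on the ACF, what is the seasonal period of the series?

2

The largest autocorrelation is r_2 = 0.43, with a weaker echo at lag 4 (0.26); the remaining lags stay at or below 0.15.
The dominant spike at lag 2 indicates a seasonal period of 2.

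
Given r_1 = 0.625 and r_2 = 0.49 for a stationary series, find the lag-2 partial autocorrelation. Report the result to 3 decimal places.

0.163

φ_{22} = (r_2 − r_1²) / (1 − r_1²)
r_1² = (0.625)² = 0.390625
Numerator = 0.49 − 0.3906 = 0.0994; denominator = 1 − 0.3906 = 0.6094
φ_{22} = 0.0994 / 0.6094 = 0.163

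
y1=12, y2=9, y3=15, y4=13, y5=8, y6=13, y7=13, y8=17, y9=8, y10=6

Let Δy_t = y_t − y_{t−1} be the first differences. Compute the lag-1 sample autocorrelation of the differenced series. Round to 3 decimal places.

First differences Δy: -3, 6, -2, -5, 5, 0, 4, -9, -2
Mean of differences = -0.6667
Numerator Σ(Δy_t−Δȳ)(Δy_{t+1}−Δȳ) = -64.1111
Denominator Σ(Δy_t−Δȳ)² = 196.0000
r_1(Δy) = -64.1111 / 196.0000 = -0.327

-0.327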